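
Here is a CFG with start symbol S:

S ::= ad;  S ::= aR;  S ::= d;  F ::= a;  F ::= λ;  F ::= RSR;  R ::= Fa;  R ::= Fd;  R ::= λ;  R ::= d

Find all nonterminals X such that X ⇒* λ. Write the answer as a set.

Directly nullable (have an ε-rule): {F, R}.
Not nullable: S — each has a terminal in every rule's right-hand side or depends on a non-nullable symbol.

{F, R}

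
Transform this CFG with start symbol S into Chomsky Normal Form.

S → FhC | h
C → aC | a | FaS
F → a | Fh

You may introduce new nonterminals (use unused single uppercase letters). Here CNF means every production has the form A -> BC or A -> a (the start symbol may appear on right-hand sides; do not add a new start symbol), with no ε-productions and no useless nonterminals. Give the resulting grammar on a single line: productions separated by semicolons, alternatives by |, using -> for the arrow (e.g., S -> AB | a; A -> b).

S -> h | FE; A -> a; B -> h; C -> a | AC | FD; D -> AS; E -> BC; F -> a | FB

No ε-productions.
No unit productions to eliminate.
TERM: introduce A -> a, B -> h and substitute in every rule of length ≥2.
BIN: C -> FAS becomes C -> FD, D -> AS; S -> FBC becomes S -> FE, E -> BC.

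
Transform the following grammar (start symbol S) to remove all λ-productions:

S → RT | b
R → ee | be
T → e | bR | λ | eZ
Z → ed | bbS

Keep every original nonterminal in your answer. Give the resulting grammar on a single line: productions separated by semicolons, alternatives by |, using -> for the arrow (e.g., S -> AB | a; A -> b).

S -> R | b | RT; R -> be | ee; T -> e | bR | eZ; Z -> ed | bbS

Nullable set: {T}.
S -> RT: T nullable, giving R | RT.
Drop T -> λ.
Unchanged (no nullable symbols): S -> b; R -> be; R -> ee; T -> bR; T -> e; T -> eZ; Z -> bbS; Z -> ed.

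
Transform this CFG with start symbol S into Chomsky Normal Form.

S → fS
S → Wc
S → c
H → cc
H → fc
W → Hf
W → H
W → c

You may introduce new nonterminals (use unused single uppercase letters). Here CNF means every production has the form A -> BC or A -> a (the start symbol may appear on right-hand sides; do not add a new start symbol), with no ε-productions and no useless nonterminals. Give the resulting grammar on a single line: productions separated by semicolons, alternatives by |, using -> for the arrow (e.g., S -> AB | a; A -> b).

S -> c | BS | WA; A -> c; B -> f; H -> AA | BA; W -> c | AA | BA | HB

No ε-productions.
After unit-elimination: S -> c | Wc | fS; H -> cc | fc; W -> c | Hf | cc | fc.
TERM: introduce A -> c, B -> f and substitute in every rule of length ≥2.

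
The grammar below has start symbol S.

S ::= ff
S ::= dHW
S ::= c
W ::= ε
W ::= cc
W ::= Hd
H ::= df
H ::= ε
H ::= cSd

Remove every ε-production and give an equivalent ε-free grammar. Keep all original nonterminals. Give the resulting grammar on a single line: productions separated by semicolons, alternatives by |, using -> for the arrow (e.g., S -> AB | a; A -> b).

Nullable set: {H, W}.
S -> dHW: H, W nullable, giving d | dH | dHW | dW.
Drop H -> ε.
Drop W -> ε.
W -> Hd: H nullable, giving Hd | d.
Unchanged (no nullable symbols): S -> c; S -> ff; H -> cSd; H -> df; W -> cc.

S -> c | d | dH | dW | ff | dHW; H -> df | cSd; W -> d | Hd | cc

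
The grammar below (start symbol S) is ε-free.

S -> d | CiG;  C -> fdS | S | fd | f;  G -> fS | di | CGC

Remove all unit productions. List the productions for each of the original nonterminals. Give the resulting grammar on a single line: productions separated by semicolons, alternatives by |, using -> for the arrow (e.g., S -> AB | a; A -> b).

S -> d | CiG; C -> d | f | fd | CiG | fdS; G -> di | fS | CGC

Unit productions: C->S.
Unit pairs (A ⇒* B via units): (C,S).
S: inherits non-unit rules of {S} → CiG | d.
C: inherits non-unit rules of {C, S} → CiG | d | f | fd | fdS.
G: inherits non-unit rules of {G} → CGC | di | fS.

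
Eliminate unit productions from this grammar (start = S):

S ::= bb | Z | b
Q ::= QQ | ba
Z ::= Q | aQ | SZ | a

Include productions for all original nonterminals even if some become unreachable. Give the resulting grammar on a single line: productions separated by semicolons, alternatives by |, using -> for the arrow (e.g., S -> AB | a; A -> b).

Unit productions: S->Z, Z->Q.
Unit pairs (A ⇒* B via units): (S,Q), (S,Z), (Z,Q).
S: inherits non-unit rules of {Q, S, Z} → QQ | SZ | a | aQ | b | ba | bb.
Q: inherits non-unit rules of {Q} → QQ | ba.
Z: inherits non-unit rules of {Q, Z} → QQ | SZ | a | aQ | ba.

S -> a | b | QQ | SZ | aQ | ba | bb; Q -> QQ | ba; Z -> a | QQ | SZ | aQ | ba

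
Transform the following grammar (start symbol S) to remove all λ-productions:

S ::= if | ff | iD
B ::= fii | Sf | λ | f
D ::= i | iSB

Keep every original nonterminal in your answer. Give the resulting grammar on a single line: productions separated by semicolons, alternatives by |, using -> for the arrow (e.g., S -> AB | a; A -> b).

Nullable set: {B}.
Drop B -> λ.
D -> iSB: B nullable, giving iS | iSB.
Unchanged (no nullable symbols): S -> ff; S -> iD; S -> if; B -> Sf; B -> f; B -> fii; D -> i.

S -> ff | iD | if; B -> f | Sf | fii; D -> i | iS | iSB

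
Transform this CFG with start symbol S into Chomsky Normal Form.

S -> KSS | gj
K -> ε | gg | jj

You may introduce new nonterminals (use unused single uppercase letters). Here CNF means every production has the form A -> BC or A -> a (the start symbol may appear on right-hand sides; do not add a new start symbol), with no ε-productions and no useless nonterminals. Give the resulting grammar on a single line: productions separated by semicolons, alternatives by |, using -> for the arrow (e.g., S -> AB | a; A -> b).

S -> AB | KC | SS; A -> g; B -> j; C -> SS; K -> AA | BB

Nullable: {K}; after ε-elimination: S -> SS | gj | KSS; K -> gg | jj.
No unit productions to eliminate.
TERM: introduce A -> g, B -> j and substitute in every rule of length ≥2.
BIN: S -> KSS becomes S -> KC, C -> SS.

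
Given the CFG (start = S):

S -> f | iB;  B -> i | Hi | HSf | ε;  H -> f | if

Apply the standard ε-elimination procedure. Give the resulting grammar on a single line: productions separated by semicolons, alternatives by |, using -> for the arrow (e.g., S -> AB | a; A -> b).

S -> f | i | iB; B -> i | Hi | HSf; H -> f | if

Nullable set: {B}.
S -> iB: B nullable, giving i | iB.
Drop B -> ε.
Unchanged (no nullable symbols): S -> f; B -> HSf; B -> Hi; B -> i; H -> f; H -> if.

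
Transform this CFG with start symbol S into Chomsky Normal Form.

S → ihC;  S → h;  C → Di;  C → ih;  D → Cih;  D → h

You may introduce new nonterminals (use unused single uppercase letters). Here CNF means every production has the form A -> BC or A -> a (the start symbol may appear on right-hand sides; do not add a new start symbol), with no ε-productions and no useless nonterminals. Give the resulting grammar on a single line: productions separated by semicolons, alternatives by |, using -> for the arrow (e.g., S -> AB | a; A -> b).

S -> h | AF; A -> i; B -> h; C -> AB | DA; D -> h | CE; E -> AB; F -> BC

No ε-productions.
No unit productions to eliminate.
TERM: introduce B -> h, A -> i and substitute in every rule of length ≥2.
BIN: D -> CAB becomes D -> CE, E -> AB; S -> ABC becomes S -> AF, F -> BC.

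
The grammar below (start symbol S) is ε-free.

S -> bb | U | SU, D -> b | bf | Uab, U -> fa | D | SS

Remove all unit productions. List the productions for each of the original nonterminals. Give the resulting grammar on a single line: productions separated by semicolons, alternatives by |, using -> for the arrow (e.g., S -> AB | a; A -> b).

S -> b | SS | SU | bb | bf | fa | Uab; D -> b | bf | Uab; U -> b | SS | bf | fa | Uab

Unit productions: S->U, U->D.
Unit pairs (A ⇒* B via units): (S,D), (S,U), (U,D).
S: inherits non-unit rules of {D, S, U} → SS | SU | Uab | b | bb | bf | fa.
D: inherits non-unit rules of {D} → Uab | b | bf.
U: inherits non-unit rules of {D, U} → SS | Uab | b | bf | fa.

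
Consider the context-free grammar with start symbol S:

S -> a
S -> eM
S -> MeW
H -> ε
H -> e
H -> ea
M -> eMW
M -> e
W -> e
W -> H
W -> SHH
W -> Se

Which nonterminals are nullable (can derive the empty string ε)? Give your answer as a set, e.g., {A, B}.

{H, W}

Directly nullable (have an ε-rule): {H}.
W is nullable via W -> H (every symbol on the right is already known nullable).
Not nullable: M, S — each has a terminal in every rule's right-hand side or depends on a non-nullable symbol.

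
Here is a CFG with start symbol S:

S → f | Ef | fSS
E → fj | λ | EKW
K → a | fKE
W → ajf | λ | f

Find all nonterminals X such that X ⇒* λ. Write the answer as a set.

Directly nullable (have an ε-rule): {E, W}.
Not nullable: K, S — each has a terminal in every rule's right-hand side or depends on a non-nullable symbol.

{E, W}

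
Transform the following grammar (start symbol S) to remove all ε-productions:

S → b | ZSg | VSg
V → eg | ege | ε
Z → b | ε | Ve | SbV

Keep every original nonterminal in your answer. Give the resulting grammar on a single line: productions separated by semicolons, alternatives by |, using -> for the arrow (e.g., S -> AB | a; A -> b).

S -> b | Sg | VSg | ZSg; V -> eg | ege; Z -> b | e | Sb | Ve | SbV

Nullable set: {V, Z}.
S -> VSg: V nullable, giving Sg | VSg.
S -> ZSg: Z nullable, giving Sg | ZSg.
Drop V -> ε.
Drop Z -> ε.
Z -> SbV: V nullable, giving Sb | SbV.
Z -> Ve: V nullable, giving Ve | e.
Unchanged (no nullable symbols): S -> b; V -> eg; V -> ege; Z -> b.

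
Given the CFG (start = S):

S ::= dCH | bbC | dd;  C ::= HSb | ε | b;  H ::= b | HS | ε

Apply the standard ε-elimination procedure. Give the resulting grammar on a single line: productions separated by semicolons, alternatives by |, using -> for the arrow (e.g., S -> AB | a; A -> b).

S -> d | bb | dC | dH | dd | bbC | dCH; C -> b | Sb | HSb; H -> S | b | HS

Nullable set: {C, H}.
S -> bbC: C nullable, giving bb | bbC.
S -> dCH: C, H nullable, giving d | dC | dCH | dH.
Drop C -> ε.
C -> HSb: H nullable, giving HSb | Sb.
Drop H -> ε.
H -> HS: H nullable, giving HS | S.
Unchanged (no nullable symbols): S -> dd; C -> b; H -> b.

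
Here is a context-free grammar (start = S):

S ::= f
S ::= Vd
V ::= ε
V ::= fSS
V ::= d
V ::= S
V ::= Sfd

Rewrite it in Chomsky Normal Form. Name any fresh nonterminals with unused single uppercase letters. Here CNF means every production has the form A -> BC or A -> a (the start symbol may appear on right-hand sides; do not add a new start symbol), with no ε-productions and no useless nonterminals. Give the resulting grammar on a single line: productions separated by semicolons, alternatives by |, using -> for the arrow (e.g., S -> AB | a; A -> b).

S -> d | f | VA; A -> d; B -> f; C -> SS; D -> BA; V -> d | f | BC | SD | VA

Nullable: {V}; after ε-elimination: S -> d | f | Vd; V -> S | d | Sfd | fSS.
After unit-elimination: S -> d | f | Vd; V -> d | f | Vd | Sfd | fSS.
TERM: introduce A -> d, B -> f and substitute in every rule of length ≥2.
BIN: V -> BSS becomes V -> BC, C -> SS; V -> SBA becomes V -> SD, D -> BA.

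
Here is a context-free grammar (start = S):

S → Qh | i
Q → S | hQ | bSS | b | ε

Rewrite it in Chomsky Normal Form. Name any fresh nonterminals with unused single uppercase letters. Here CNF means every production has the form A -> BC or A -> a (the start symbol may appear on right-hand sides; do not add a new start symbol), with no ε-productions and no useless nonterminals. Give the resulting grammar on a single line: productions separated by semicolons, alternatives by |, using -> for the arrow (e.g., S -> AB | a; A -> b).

Nullable: {Q}; after ε-elimination: S -> h | i | Qh; Q -> S | b | h | hQ | bSS.
After unit-elimination: S -> h | i | Qh; Q -> b | h | i | Qh | hQ | bSS.
TERM: introduce B -> b, A -> h and substitute in every rule of length ≥2.
BIN: Q -> BSS becomes Q -> BC, C -> SS.

S -> h | i | QA; A -> h; B -> b; C -> SS; Q -> b | h | i | AQ | BC | QA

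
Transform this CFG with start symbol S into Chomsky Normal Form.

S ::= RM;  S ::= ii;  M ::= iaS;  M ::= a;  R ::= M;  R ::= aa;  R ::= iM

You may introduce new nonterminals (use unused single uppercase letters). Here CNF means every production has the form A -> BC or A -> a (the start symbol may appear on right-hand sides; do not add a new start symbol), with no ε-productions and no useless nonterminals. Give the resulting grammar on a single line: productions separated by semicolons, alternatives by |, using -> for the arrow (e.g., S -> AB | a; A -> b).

S -> AA | RM; A -> i; B -> a; C -> BS; D -> BS; M -> a | AC; R -> a | AD | AM | BB

No ε-productions.
After unit-elimination: S -> RM | ii; M -> a | iaS; R -> a | aa | iM | iaS.
TERM: introduce B -> a, A -> i and substitute in every rule of length ≥2.
BIN: M -> ABS becomes M -> AC, C -> BS; R -> ABS becomes R -> AD, D -> BS.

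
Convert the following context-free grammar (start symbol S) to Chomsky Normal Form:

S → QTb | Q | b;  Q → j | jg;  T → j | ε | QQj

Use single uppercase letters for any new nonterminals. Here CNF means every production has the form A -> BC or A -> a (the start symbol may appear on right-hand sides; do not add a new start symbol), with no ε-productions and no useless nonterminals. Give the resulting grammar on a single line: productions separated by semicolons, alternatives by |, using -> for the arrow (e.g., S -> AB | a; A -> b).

Nullable: {T}; after ε-elimination: S -> Q | b | Qb | QTb; Q -> j | jg; T -> j | QQj.
After unit-elimination: S -> b | j | Qb | jg | QTb; Q -> j | jg; T -> j | QQj.
TERM: introduce C -> b, B -> g, A -> j and substitute in every rule of length ≥2.
BIN: S -> QTC becomes S -> QD, D -> TC; T -> QQA becomes T -> QE, E -> QA.

S -> b | j | AB | QC | QD; A -> j; B -> g; C -> b; D -> TC; E -> QA; Q -> j | AB; T -> j | QE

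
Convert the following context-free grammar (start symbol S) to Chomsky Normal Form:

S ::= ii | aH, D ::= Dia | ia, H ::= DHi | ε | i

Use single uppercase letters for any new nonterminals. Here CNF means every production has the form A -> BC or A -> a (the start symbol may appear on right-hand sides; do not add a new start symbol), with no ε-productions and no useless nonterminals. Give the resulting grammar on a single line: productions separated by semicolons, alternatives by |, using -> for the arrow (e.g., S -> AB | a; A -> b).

S -> a | AA | BH; A -> i; B -> a; C -> AB; D -> AB | DC; E -> HA; H -> i | DA | DE

Nullable: {H}; after ε-elimination: S -> a | aH | ii; D -> ia | Dia; H -> i | Di | DHi.
No unit productions to eliminate.
TERM: introduce B -> a, A -> i and substitute in every rule of length ≥2.
BIN: D -> DAB becomes D -> DC, C -> AB; H -> DHA becomes H -> DE, E -> HA.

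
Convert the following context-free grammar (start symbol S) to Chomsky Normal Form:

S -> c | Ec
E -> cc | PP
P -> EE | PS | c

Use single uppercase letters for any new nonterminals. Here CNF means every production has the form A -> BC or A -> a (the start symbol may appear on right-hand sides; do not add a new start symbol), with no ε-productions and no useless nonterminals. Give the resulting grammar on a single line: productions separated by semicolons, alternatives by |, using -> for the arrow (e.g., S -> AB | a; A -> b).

S -> c | EA; A -> c; E -> AA | PP; P -> c | EE | PS

No ε-productions.
No unit productions to eliminate.
TERM: introduce A -> c and substitute in every rule of length ≥2.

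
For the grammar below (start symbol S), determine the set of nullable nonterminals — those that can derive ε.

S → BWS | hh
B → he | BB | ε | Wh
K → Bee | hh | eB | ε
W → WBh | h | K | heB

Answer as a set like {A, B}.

{B, K, W}

Directly nullable (have an ε-rule): {B, K}.
W is nullable via W -> K (every symbol on the right is already known nullable).
Not nullable: S — each has a terminal in every rule's right-hand side or depends on a non-nullable symbol.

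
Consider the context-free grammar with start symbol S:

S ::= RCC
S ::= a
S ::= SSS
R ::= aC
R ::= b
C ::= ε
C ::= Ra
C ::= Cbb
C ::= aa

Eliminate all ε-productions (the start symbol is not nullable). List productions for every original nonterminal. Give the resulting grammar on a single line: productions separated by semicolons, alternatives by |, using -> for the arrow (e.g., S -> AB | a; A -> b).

Nullable set: {C}.
S -> RCC: C, C nullable, giving R | RC | RCC.
Drop C -> ε.
C -> Cbb: C nullable, giving Cbb | bb.
R -> aC: C nullable, giving a | aC.
Unchanged (no nullable symbols): S -> SSS; S -> a; C -> Ra; C -> aa; R -> b.

S -> R | a | RC | RCC | SSS; C -> Ra | aa | bb | Cbb; R -> a | b | aC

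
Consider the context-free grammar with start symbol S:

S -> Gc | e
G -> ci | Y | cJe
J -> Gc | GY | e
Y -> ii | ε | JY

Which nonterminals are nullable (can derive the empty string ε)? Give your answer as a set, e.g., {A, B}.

{G, J, Y}

Directly nullable (have an ε-rule): {Y}.
G is nullable via G -> Y (every symbol on the right is already known nullable).
J is nullable via J -> GY (every symbol on the right is already known nullable).
Not nullable: S — each has a terminal in every rule's right-hand side or depends on a non-nullable symbol.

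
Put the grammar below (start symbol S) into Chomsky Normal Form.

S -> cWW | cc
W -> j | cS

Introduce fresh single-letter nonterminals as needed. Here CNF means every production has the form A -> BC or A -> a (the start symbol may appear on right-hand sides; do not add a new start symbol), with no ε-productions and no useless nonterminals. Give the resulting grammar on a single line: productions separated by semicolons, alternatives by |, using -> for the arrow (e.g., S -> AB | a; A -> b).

S -> AA | AB; A -> c; B -> WW; W -> j | AS

No ε-productions.
No unit productions to eliminate.
TERM: introduce A -> c and substitute in every rule of length ≥2.
BIN: S -> AWW becomes S -> AB, B -> WW.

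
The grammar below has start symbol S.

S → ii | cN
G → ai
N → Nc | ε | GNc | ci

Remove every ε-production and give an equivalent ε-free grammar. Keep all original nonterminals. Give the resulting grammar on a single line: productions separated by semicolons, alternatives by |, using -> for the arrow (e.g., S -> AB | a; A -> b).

Nullable set: {N}.
S -> cN: N nullable, giving c | cN.
Drop N -> ε.
N -> GNc: N nullable, giving GNc | Gc.
N -> Nc: N nullable, giving Nc | c.
Unchanged (no nullable symbols): S -> ii; G -> ai; N -> ci.

S -> c | cN | ii; G -> ai; N -> c | Gc | Nc | ci | GNc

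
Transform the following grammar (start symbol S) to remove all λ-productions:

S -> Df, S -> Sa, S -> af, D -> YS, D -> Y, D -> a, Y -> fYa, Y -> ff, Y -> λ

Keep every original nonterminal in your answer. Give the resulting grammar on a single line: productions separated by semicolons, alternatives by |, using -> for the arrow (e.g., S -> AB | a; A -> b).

Nullable set: {D, Y}.
S -> Df: D nullable, giving Df | f.
D -> Y: Y nullable, giving Y.
D -> YS: Y nullable, giving S | YS.
Drop Y -> λ.
Y -> fYa: Y nullable, giving fYa | fa.
Unchanged (no nullable symbols): S -> Sa; S -> af; D -> a; Y -> ff.

S -> f | Df | Sa | af; D -> S | Y | a | YS; Y -> fa | ff | fYa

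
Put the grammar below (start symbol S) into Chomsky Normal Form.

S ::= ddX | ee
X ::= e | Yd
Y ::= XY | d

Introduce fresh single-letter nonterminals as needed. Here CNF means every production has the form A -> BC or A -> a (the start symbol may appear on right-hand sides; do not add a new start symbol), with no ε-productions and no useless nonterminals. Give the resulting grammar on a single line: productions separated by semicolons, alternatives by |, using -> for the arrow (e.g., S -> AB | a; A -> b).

No ε-productions.
No unit productions to eliminate.
TERM: introduce A -> d, B -> e and substitute in every rule of length ≥2.
BIN: S -> AAX becomes S -> AC, C -> AX.

S -> AC | BB; A -> d; B -> e; C -> AX; X -> e | YA; Y -> d | XY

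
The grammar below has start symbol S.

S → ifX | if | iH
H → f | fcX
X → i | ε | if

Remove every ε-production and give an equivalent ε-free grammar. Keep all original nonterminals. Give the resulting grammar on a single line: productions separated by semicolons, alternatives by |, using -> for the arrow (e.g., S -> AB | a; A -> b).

Nullable set: {X}.
S -> ifX: X nullable, giving if | ifX.
H -> fcX: X nullable, giving fc | fcX.
Drop X -> ε.
Unchanged (no nullable symbols): S -> iH; S -> if; H -> f; X -> i; X -> if.

S -> iH | if | ifX; H -> f | fc | fcX; X -> i | if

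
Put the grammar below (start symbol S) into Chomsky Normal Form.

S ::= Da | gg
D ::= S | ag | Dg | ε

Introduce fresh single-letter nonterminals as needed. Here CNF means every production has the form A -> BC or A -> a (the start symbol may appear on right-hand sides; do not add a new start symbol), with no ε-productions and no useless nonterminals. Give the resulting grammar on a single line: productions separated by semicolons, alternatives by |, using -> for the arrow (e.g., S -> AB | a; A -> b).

Nullable: {D}; after ε-elimination: S -> a | Da | gg; D -> S | g | Dg | ag.
After unit-elimination: S -> a | Da | gg; D -> a | g | Da | Dg | ag | gg.
TERM: introduce A -> a, B -> g and substitute in every rule of length ≥2.

S -> a | BB | DA; A -> a; B -> g; D -> a | g | AB | BB | DA | DB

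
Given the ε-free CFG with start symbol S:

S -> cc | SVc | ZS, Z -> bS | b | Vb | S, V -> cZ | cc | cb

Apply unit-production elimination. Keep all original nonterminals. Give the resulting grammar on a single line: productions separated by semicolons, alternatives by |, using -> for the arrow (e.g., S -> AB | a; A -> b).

S -> ZS | cc | SVc; V -> cZ | cb | cc; Z -> b | Vb | ZS | bS | cc | SVc

Unit productions: Z->S.
Unit pairs (A ⇒* B via units): (Z,S).
S: inherits non-unit rules of {S} → SVc | ZS | cc.
V: inherits non-unit rules of {V} → cZ | cb | cc.
Z: inherits non-unit rules of {S, Z} → SVc | Vb | ZS | b | bS | cc.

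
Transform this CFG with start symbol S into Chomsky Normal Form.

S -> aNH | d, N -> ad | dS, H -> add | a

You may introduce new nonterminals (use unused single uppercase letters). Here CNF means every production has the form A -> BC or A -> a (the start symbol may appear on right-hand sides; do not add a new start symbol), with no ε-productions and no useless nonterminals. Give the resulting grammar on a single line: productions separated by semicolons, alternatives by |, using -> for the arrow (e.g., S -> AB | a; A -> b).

S -> d | AD; A -> a; B -> d; C -> BB; D -> NH; H -> a | AC; N -> AB | BS

No ε-productions.
No unit productions to eliminate.
TERM: introduce A -> a, B -> d and substitute in every rule of length ≥2.
BIN: H -> ABB becomes H -> AC, C -> BB; S -> ANH becomes S -> AD, D -> NH.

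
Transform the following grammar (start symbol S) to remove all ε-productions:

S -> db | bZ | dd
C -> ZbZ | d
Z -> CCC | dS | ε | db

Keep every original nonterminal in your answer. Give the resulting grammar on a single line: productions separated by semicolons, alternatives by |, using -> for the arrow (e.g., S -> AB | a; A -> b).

S -> b | bZ | db | dd; C -> b | d | Zb | bZ | ZbZ; Z -> dS | db | CCC

Nullable set: {Z}.
S -> bZ: Z nullable, giving b | bZ.
C -> ZbZ: Z, Z nullable, giving Zb | ZbZ | b | bZ.
Drop Z -> ε.
Unchanged (no nullable symbols): S -> db; S -> dd; C -> d; Z -> CCC; Z -> dS; Z -> db.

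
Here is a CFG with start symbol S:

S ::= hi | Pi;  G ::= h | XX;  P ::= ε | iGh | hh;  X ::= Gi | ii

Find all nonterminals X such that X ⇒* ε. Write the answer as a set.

{P}

Directly nullable (have an ε-rule): {P}.
Not nullable: G, S, X — each has a terminal in every rule's right-hand side or depends on a non-nullable symbol.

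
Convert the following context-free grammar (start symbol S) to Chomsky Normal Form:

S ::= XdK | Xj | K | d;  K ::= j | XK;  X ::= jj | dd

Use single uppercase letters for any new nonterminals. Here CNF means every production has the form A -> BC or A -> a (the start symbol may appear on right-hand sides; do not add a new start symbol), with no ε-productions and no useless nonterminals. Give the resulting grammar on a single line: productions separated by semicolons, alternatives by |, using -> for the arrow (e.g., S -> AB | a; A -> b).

S -> d | j | XB | XC | XK; A -> d; B -> j; C -> AK; K -> j | XK; X -> AA | BB

No ε-productions.
After unit-elimination: S -> d | j | XK | Xj | XdK; K -> j | XK; X -> dd | jj.
TERM: introduce A -> d, B -> j and substitute in every rule of length ≥2.
BIN: S -> XAK becomes S -> XC, C -> AK.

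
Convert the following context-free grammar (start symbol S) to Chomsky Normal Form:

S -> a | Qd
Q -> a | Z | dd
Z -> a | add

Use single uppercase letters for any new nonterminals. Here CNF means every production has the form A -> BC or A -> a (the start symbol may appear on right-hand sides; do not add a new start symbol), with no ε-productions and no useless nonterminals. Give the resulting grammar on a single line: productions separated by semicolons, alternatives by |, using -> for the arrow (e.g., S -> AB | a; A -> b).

S -> a | QB; A -> a; B -> d; C -> BB; Q -> a | AC | BB

No ε-productions.
After unit-elimination: S -> a | Qd; Q -> a | dd | add; Z -> a | add.
TERM: introduce A -> a, B -> d and substitute in every rule of length ≥2.
BIN: Q -> ABB becomes Q -> AC, C -> BB; Z -> ABB becomes Z -> AD, D -> BB.
Drop unreachable/unproductive: Z.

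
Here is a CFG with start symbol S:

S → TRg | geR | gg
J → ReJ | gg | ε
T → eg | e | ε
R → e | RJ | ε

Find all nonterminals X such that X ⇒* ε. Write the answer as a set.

{J, R, T}

Directly nullable (have an ε-rule): {J, R, T}.
Not nullable: S — each has a terminal in every rule's right-hand side or depends on a non-nullable symbol.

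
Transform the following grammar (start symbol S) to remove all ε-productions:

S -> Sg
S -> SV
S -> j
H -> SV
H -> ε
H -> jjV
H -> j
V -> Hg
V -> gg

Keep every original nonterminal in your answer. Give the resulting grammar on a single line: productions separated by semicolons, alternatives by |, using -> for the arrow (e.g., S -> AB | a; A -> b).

S -> j | SV | Sg; H -> j | SV | jjV; V -> g | Hg | gg

Nullable set: {H}.
Drop H -> ε.
V -> Hg: H nullable, giving Hg | g.
Unchanged (no nullable symbols): S -> SV; S -> Sg; S -> j; H -> SV; H -> j; H -> jjV; V -> gg.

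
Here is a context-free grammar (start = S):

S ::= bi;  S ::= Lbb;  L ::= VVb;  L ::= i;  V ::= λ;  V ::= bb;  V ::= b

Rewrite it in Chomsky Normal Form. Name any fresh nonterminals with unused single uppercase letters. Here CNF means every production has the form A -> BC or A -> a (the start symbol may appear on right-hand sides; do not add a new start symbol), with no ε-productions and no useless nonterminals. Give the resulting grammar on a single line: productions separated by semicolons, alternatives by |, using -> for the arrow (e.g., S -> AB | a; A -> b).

S -> AB | LD; A -> b; B -> i; C -> VA; D -> AA; L -> b | i | VA | VC; V -> b | AA

Nullable: {V}; after ε-elimination: S -> bi | Lbb; L -> b | i | Vb | VVb; V -> b | bb.
No unit productions to eliminate.
TERM: introduce A -> b, B -> i and substitute in every rule of length ≥2.
BIN: L -> VVA becomes L -> VC, C -> VA; S -> LAA becomes S -> LD, D -> AA.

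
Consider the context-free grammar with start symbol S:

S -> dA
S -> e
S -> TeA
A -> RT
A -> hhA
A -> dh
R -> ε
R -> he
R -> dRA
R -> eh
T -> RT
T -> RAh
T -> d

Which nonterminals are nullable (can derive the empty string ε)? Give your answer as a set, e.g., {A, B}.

{R}

Directly nullable (have an ε-rule): {R}.
Not nullable: A, S, T — each has a terminal in every rule's right-hand side or depends on a non-nullable symbol.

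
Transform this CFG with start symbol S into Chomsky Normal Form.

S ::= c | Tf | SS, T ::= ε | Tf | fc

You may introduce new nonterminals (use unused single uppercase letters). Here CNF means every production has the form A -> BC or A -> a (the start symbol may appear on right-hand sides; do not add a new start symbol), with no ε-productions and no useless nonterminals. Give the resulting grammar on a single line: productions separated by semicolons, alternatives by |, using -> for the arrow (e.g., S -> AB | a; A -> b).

S -> c | f | SS | TA; A -> f; B -> c; T -> f | AB | TA

Nullable: {T}; after ε-elimination: S -> c | f | SS | Tf; T -> f | Tf | fc.
No unit productions to eliminate.
TERM: introduce B -> c, A -> f and substitute in every rule of length ≥2.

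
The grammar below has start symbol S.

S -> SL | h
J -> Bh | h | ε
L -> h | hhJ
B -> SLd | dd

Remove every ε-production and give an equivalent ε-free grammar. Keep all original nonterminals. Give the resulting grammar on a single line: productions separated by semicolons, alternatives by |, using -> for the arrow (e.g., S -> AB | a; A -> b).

S -> h | SL; B -> dd | SLd; J -> h | Bh; L -> h | hh | hhJ

Nullable set: {J}.
Drop J -> ε.
L -> hhJ: J nullable, giving hh | hhJ.
Unchanged (no nullable symbols): S -> SL; S -> h; B -> SLd; B -> dd; J -> Bh; J -> h; L -> h.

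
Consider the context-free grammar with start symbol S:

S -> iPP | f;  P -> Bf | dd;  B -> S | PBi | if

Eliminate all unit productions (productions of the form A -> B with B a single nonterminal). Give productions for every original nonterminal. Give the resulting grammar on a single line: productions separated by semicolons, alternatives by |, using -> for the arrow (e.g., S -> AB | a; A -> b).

S -> f | iPP; B -> f | if | PBi | iPP; P -> Bf | dd

Unit productions: B->S.
Unit pairs (A ⇒* B via units): (B,S).
S: inherits non-unit rules of {S} → f | iPP.
B: inherits non-unit rules of {B, S} → PBi | f | iPP | if.
P: inherits non-unit rules of {P} → Bf | dd.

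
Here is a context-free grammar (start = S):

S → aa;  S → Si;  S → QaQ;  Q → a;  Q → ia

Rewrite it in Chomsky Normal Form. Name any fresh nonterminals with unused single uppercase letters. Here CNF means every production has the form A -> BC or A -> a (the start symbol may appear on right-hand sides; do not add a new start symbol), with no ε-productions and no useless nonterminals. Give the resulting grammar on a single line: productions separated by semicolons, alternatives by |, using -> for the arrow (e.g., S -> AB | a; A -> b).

No ε-productions.
No unit productions to eliminate.
TERM: introduce B -> a, A -> i and substitute in every rule of length ≥2.
BIN: S -> QBQ becomes S -> QC, C -> BQ.

S -> BB | QC | SA; A -> i; B -> a; C -> BQ; Q -> a | AB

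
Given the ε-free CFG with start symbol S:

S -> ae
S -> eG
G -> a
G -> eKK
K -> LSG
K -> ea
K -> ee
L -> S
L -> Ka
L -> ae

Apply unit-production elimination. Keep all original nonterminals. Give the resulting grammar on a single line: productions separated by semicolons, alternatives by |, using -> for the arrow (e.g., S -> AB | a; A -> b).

Unit productions: L->S.
Unit pairs (A ⇒* B via units): (L,S).
S: inherits non-unit rules of {S} → ae | eG.
G: inherits non-unit rules of {G} → a | eKK.
K: inherits non-unit rules of {K} → LSG | ea | ee.
L: inherits non-unit rules of {L, S} → Ka | ae | eG.

S -> ae | eG; G -> a | eKK; K -> ea | ee | LSG; L -> Ka | ae | eG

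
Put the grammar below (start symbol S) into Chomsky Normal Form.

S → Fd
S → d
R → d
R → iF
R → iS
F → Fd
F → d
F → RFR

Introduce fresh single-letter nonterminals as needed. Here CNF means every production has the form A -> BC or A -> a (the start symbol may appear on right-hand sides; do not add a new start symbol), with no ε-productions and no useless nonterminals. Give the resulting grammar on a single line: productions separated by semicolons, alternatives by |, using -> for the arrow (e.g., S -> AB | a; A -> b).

S -> d | FA; A -> d; B -> i; C -> FR; F -> d | FA | RC; R -> d | BF | BS

No ε-productions.
No unit productions to eliminate.
TERM: introduce A -> d, B -> i and substitute in every rule of length ≥2.
BIN: F -> RFR becomes F -> RC, C -> FR.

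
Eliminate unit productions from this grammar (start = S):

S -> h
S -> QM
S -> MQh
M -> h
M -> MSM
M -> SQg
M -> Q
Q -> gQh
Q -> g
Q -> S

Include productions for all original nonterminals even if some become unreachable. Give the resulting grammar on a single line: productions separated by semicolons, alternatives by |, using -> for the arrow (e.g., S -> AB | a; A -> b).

Unit productions: M->Q, Q->S.
Unit pairs (A ⇒* B via units): (M,Q), (M,S), (Q,S).
S: inherits non-unit rules of {S} → MQh | QM | h.
M: inherits non-unit rules of {M, Q, S} → MQh | MSM | QM | SQg | g | gQh | h.
Q: inherits non-unit rules of {Q, S} → MQh | QM | g | gQh | h.

S -> h | QM | MQh; M -> g | h | QM | MQh | MSM | SQg | gQh; Q -> g | h | QM | MQh | gQh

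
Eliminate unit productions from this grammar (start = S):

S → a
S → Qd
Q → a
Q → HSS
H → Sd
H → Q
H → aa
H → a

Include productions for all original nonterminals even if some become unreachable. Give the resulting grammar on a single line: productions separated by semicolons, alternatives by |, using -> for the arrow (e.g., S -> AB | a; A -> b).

Unit productions: H->Q.
Unit pairs (A ⇒* B via units): (H,Q).
S: inherits non-unit rules of {S} → Qd | a.
H: inherits non-unit rules of {H, Q} → HSS | Sd | a | aa.
Q: inherits non-unit rules of {Q} → HSS | a.

S -> a | Qd; H -> a | Sd | aa | HSS; Q -> a | HSS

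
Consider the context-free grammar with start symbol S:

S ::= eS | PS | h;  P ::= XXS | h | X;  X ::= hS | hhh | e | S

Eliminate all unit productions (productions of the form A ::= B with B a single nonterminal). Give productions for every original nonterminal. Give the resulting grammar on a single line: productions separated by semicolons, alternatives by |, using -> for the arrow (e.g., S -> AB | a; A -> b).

S -> h | PS | eS; P -> e | h | PS | eS | hS | XXS | hhh; X -> e | h | PS | eS | hS | hhh

Unit productions: P->X, X->S.
Unit pairs (A ⇒* B via units): (P,S), (P,X), (X,S).
S: inherits non-unit rules of {S} → PS | eS | h.
P: inherits non-unit rules of {P, S, X} → PS | XXS | e | eS | h | hS | hhh.
X: inherits non-unit rules of {S, X} → PS | e | eS | h | hS | hhh.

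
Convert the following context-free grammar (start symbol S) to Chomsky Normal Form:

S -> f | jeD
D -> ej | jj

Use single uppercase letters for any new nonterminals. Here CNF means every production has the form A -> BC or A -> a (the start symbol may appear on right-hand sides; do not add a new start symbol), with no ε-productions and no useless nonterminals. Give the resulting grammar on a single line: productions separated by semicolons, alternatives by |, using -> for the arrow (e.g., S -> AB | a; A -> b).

No ε-productions.
No unit productions to eliminate.
TERM: introduce A -> e, B -> j and substitute in every rule of length ≥2.
BIN: S -> BAD becomes S -> BC, C -> AD.

S -> f | BC; A -> e; B -> j; C -> AD; D -> AB | BB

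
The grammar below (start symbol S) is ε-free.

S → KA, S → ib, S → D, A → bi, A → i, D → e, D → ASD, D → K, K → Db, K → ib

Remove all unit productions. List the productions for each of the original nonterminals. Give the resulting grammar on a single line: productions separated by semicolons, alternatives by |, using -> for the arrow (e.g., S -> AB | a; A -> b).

Unit productions: D->K, S->D.
Unit pairs (A ⇒* B via units): (D,K), (S,D), (S,K).
S: inherits non-unit rules of {D, K, S} → ASD | Db | KA | e | ib.
A: inherits non-unit rules of {A} → bi | i.
D: inherits non-unit rules of {D, K} → ASD | Db | e | ib.
K: inherits non-unit rules of {K} → Db | ib.

S -> e | Db | KA | ib | ASD; A -> i | bi; D -> e | Db | ib | ASD; K -> Db | ib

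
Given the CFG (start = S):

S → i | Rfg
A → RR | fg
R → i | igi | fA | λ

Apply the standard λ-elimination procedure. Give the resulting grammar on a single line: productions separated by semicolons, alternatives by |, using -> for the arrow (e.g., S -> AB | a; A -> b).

Nullable set: {A, R}.
S -> Rfg: R nullable, giving Rfg | fg.
A -> RR: R, R nullable, giving R | RR.
Drop R -> λ.
R -> fA: A nullable, giving f | fA.
Unchanged (no nullable symbols): S -> i; A -> fg; R -> i; R -> igi.

S -> i | fg | Rfg; A -> R | RR | fg; R -> f | i | fA | igi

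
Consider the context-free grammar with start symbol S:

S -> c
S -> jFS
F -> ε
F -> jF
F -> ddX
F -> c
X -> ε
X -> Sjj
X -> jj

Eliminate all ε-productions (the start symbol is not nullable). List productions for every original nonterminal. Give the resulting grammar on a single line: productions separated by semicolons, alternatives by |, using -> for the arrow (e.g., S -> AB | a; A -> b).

Nullable set: {F, X}.
S -> jFS: F nullable, giving jFS | jS.
Drop F -> ε.
F -> ddX: X nullable, giving dd | ddX.
F -> jF: F nullable, giving j | jF.
Drop X -> ε.
Unchanged (no nullable symbols): S -> c; F -> c; X -> Sjj; X -> jj.

S -> c | jS | jFS; F -> c | j | dd | jF | ddX; X -> jj | Sjj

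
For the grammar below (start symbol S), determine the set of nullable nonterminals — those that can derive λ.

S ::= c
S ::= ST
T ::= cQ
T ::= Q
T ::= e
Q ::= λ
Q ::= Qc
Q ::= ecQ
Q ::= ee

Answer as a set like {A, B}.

Directly nullable (have an ε-rule): {Q}.
T is nullable via T -> Q (every symbol on the right is already known nullable).
Not nullable: S — each has a terminal in every rule's right-hand side or depends on a non-nullable symbol.

{Q, T}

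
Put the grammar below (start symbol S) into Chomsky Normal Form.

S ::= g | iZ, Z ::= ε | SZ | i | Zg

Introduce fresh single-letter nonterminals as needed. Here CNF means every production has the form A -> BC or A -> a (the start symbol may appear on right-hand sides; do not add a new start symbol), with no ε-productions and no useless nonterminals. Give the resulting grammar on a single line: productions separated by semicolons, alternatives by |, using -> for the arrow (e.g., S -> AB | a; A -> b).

S -> g | i | AZ; A -> i; B -> g; Z -> g | i | AZ | SZ | ZB

Nullable: {Z}; after ε-elimination: S -> g | i | iZ; Z -> S | g | i | SZ | Zg.
After unit-elimination: S -> g | i | iZ; Z -> g | i | SZ | Zg | iZ.
TERM: introduce B -> g, A -> i and substitute in every rule of length ≥2.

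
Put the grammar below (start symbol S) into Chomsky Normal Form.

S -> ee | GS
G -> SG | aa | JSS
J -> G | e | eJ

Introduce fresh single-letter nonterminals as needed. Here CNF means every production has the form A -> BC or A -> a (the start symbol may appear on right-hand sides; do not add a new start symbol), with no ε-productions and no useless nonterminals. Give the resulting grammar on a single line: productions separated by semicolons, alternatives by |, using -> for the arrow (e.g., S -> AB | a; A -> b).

No ε-productions.
After unit-elimination: S -> GS | ee; G -> SG | aa | JSS; J -> e | SG | aa | eJ | JSS.
TERM: introduce A -> a, B -> e and substitute in every rule of length ≥2.
BIN: G -> JSS becomes G -> JC, C -> SS; J -> JSS becomes J -> JD, D -> SS.

S -> BB | GS; A -> a; B -> e; C -> SS; D -> SS; G -> AA | JC | SG; J -> e | AA | BJ | JD | SG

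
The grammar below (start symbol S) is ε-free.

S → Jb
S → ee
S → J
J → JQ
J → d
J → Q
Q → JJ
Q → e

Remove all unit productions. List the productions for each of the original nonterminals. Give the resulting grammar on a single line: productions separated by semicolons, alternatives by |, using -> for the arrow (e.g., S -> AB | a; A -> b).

S -> d | e | JJ | JQ | Jb | ee; J -> d | e | JJ | JQ; Q -> e | JJ

Unit productions: J->Q, S->J.
Unit pairs (A ⇒* B via units): (J,Q), (S,J), (S,Q).
S: inherits non-unit rules of {J, Q, S} → JJ | JQ | Jb | d | e | ee.
J: inherits non-unit rules of {J, Q} → JJ | JQ | d | e.
Q: inherits non-unit rules of {Q} → JJ | e.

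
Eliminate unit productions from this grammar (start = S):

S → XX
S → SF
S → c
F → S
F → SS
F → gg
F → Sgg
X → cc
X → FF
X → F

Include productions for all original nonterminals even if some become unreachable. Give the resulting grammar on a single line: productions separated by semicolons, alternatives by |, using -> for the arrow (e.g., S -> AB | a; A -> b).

Unit productions: F->S, X->F.
Unit pairs (A ⇒* B via units): (F,S), (X,F), (X,S).
S: inherits non-unit rules of {S} → SF | XX | c.
F: inherits non-unit rules of {F, S} → SF | SS | Sgg | XX | c | gg.
X: inherits non-unit rules of {F, S, X} → FF | SF | SS | Sgg | XX | c | cc | gg.

S -> c | SF | XX; F -> c | SF | SS | XX | gg | Sgg; X -> c | FF | SF | SS | XX | cc | gg | Sgg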